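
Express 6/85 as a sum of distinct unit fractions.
1/15 + 1/255

Greedy algorithm:
6/85: ceiling(85/6) = 15, use 1/15
1/255: ceiling(255/1) = 255, use 1/255
Result: 6/85 = 1/15 + 1/255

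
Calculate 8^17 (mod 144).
80

Repeated squaring. Binary of 17 = 10001.
8^1 ≡ 8 (mod 144); 8^2 ≡ 64 (mod 144); 8^4 ≡ 64 (mod 144); 8^8 ≡ 64 (mod 144); 8^16 ≡ 64 (mod 144)
8^17 = 8^1 × 8^16 ≡ 80 (mod 144)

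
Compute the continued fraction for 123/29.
[4; 4, 7]

Euclidean algorithm steps:
123 = 4 × 29 + 7
29 = 4 × 7 + 1
7 = 7 × 1 + 0
Continued fraction: [4; 4, 7]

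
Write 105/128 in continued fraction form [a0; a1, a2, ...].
[0; 1, 4, 1, 1, 3, 3]

Euclidean algorithm steps:
105 = 0 × 128 + 105
128 = 1 × 105 + 23
105 = 4 × 23 + 13
23 = 1 × 13 + 10
13 = 1 × 10 + 3
10 = 3 × 3 + 1
3 = 3 × 1 + 0
Continued fraction: [0; 1, 4, 1, 1, 3, 3]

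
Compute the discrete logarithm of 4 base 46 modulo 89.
80

Baby-step giant-step with step n = ⌈√89⌉ = 10.
Baby steps 46^j mod 89 (j:value) for j=0..9: 0:1, 1:46, 2:69, 3:59, 4:44, 5:66, 6:10, 7:15, 8:67, 9:56.
Giant-step multiplier: 46^(-10) ≡ 46^(88-10) = 46^78 ≡ 71 (mod 89).
Giant steps γ_i = 4·71^i mod 89: γ_0=4, γ_1=17, γ_2=50, γ_3=79, γ_4=2, γ_5=53, γ_6=25, γ_7=84, γ_8=1 (in table at j=0).
x = i·n + j = 8·10 + 0 = 80.
Check: 46^80 ≡ 4 (mod 89).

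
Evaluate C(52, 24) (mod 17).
0

Using Lucas' theorem:
Write n=52 and k=24 in base 17:
n in base 17: [3, 1]
k in base 17: [1, 7]
C(52,24) mod 17 = ∏ C(n_i, k_i) mod 17
Digit binomials (mod 17): C(3,1) = 3; C(1,7) = 0 (k_i > n_i)
Product: 3 × 0 = 0 ≡ 0 (mod 17)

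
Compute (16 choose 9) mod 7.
2

Using Lucas' theorem:
Write n=16 and k=9 in base 7:
n in base 7: [2, 2]
k in base 7: [1, 2]
C(16,9) mod 7 = ∏ C(n_i, k_i) mod 7
Digit binomials (mod 7): C(2,1) = 2; C(2,2) = 1
Product: 2 × 1 = 2 ≡ 2 (mod 7)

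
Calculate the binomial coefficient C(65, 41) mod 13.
0

Using Lucas' theorem:
Write n=65 and k=41 in base 13:
n in base 13: [5, 0]
k in base 13: [3, 2]
C(65,41) mod 13 = ∏ C(n_i, k_i) mod 13
Digit binomials (mod 13): C(5,3) = 10; C(0,2) = 0 (k_i > n_i)
Product: 10 × 0 = 0 ≡ 0 (mod 13)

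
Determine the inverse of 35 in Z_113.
42

gcd(35, 113) = 1, so the inverse exists.
Extended Euclidean algorithm on (113, 35):
113 = 3 × 35 + 8  ⟹  8 = (1)·113 + (-3)·35
35 = 4 × 8 + 3  ⟹  3 = (-4)·113 + (13)·35
8 = 2 × 3 + 2  ⟹  2 = (9)·113 + (-29)·35
3 = 1 × 2 + 1  ⟹  1 = (-13)·113 + (42)·35
So (42)·35 ≡ 1 (mod 113), i.e. 35^(-1) ≡ 42 (mod 113).
Check: 35 × 42 = 1470 ≡ 1 (mod 113)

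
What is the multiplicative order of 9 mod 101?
50

101 is prime, so ord(9) divides φ(101) = 100.
Divisors of 100: 1, 2, 4, 5, 10, 20, 25, 50, 100.
Repeated squaring: 9^1 ≡ 9, 9^2 ≡ 81, 9^4 ≡ 97, 9^8 ≡ 16, 9^16 ≡ 54, 9^32 ≡ 88, 9^64 ≡ 68 (mod 101).
Test 9^d mod 101 for each divisor d in increasing order:
9^1 ≡ 9
9^2 ≡ 81
9^4 ≡ 97
9^5 = 9^4·9^1 ≡ 65
9^10 = 9^8·9^2 ≡ 84
9^20 = 9^16·9^4 ≡ 87
9^25 = 9^16·9^8·9^1 ≡ 100
9^50 = 9^32·9^16·9^2 ≡ 1  ← first divisor giving 1
The order is 50.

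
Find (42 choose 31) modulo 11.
3

Using Lucas' theorem:
Write n=42 and k=31 in base 11:
n in base 11: [3, 9]
k in base 11: [2, 9]
C(42,31) mod 11 = ∏ C(n_i, k_i) mod 11
Digit binomials (mod 11): C(3,2) = 3; C(9,9) = 1
Product: 3 × 1 = 3 ≡ 3 (mod 11)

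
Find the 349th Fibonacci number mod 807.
290

Matrix identity: Q^n = [[F_(n+1), F_n], [F_n, F_(n-1)]] with Q = [[1,1],[1,0]].
n = 349 = 101011101₂. Square-and-multiply, entries mod 807:
Q^1 = [[1,1],[1,0]]
Q^2 = (Q^1)² = [[2,1],[1,1]]
Q^5 = (Q^2)²·Q = [[8,5],[5,3]]
Q^10 = (Q^5)² = [[89,55],[55,34]]
Q^21 = (Q^10)²·Q = [[764,455],[455,309]]
Q^43 = (Q^21)²·Q = [[648,668],[668,787]]
Q^87 = (Q^43)²·Q = [[81,217],[217,671]]
Q^174 = (Q^87)² = [[388,170],[170,218]]
Q^349 = (Q^174)²·Q = [[14,290],[290,531]]
F_349 mod 807 = Q^349[0][1] = 290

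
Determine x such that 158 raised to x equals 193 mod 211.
114

Baby-step giant-step with step n = ⌈√211⌉ = 15.
Baby steps 158^j mod 211 (j:value) for j=0..14: 0:1, 1:158, 2:66, 3:89, 4:136, 5:177, 6:114, 7:77, 8:139, 9:18, 10:101, 11:133, 12:125, 13:127, 14:21.
Giant-step multiplier: 158^(-15) ≡ 158^(210-15) = 158^195 ≡ 40 (mod 211).
Giant steps γ_i = 193·40^i mod 211: γ_0=193, γ_1=124, γ_2=107, γ_3=60, γ_4=79, γ_5=206, γ_6=11, γ_7=18 (in table at j=9).
x = i·n + j = 7·15 + 9 = 114.
Check: 158^114 ≡ 193 (mod 211).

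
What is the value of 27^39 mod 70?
13

Repeated squaring. Binary of 39 = 100111.
27^1 ≡ 27 (mod 70); 27^2 ≡ 29 (mod 70); 27^4 ≡ 1 (mod 70); 27^8 ≡ 1 (mod 70); 27^16 ≡ 1 (mod 70); 27^32 ≡ 1 (mod 70)
27^39 = 27^1 × 27^2 × 27^4 × 27^32 ≡ 13 (mod 70)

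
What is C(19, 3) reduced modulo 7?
3

Using Lucas' theorem:
Write n=19 and k=3 in base 7:
n in base 7: [2, 5]
k in base 7: [0, 3]
C(19,3) mod 7 = ∏ C(n_i, k_i) mod 7
Digit binomials (mod 7): C(2,0) = 1; C(5,3) = 10 ≡ 3
Product: 1 × 3 = 3 ≡ 3 (mod 7)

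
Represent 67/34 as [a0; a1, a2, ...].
[1; 1, 33]

Euclidean algorithm steps:
67 = 1 × 34 + 33
34 = 1 × 33 + 1
33 = 33 × 1 + 0
Continued fraction: [1; 1, 33]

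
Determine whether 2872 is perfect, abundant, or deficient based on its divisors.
deficient

Proper divisors of 2872: sum = 1 + 2 + 4 + 8 + 359 + 718 + 1436 = 2528
Since 2528 < 2872, 2872 is deficient.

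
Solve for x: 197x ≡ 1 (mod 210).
113

gcd(197, 210) = 1, so the inverse exists.
Extended Euclidean algorithm on (210, 197):
210 = 1 × 197 + 13  ⟹  13 = (1)·210 + (-1)·197
197 = 15 × 13 + 2  ⟹  2 = (-15)·210 + (16)·197
13 = 6 × 2 + 1  ⟹  1 = (91)·210 + (-97)·197
So (-97)·197 ≡ 1 (mod 210), i.e. 197^(-1) ≡ -97 ≡ 113 (mod 210).
Check: 197 × 113 = 22261 ≡ 1 (mod 210)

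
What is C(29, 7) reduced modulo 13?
0

Using Lucas' theorem:
Write n=29 and k=7 in base 13:
n in base 13: [2, 3]
k in base 13: [0, 7]
C(29,7) mod 13 = ∏ C(n_i, k_i) mod 13
Digit binomials (mod 13): C(2,0) = 1; C(3,7) = 0 (k_i > n_i)
Product: 1 × 0 = 0 ≡ 0 (mod 13)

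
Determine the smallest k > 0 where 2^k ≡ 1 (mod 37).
36

37 is prime, so ord(2) divides φ(37) = 36.
Divisors of 36: 1, 2, 3, 4, 6, 9, 12, 18, 36.
Repeated squaring: 2^1 ≡ 2, 2^2 ≡ 4, 2^4 ≡ 16, 2^8 ≡ 34, 2^16 ≡ 9, 2^32 ≡ 7 (mod 37).
Test 2^d mod 37 for each divisor d in increasing order:
2^1 ≡ 2
2^2 ≡ 4
2^3 = 2^2·2^1 ≡ 8
2^4 ≡ 16
2^6 = 2^4·2^2 ≡ 27
2^9 = 2^8·2^1 ≡ 31
2^12 = 2^8·2^4 ≡ 26
2^18 = 2^16·2^2 ≡ 36
2^36 = 2^32·2^4 ≡ 1  ← first divisor giving 1
The order is 36.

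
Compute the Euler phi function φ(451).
400

451 = 11 × 41
φ(n) = n × ∏(1 - 1/p) for each prime p dividing n
φ(451) = 451 × (1 - 1/11) × (1 - 1/41) = 400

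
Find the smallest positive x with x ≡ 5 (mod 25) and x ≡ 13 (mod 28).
405

Using Chinese Remainder Theorem:
M = 25 × 28 = 700
M1 = 28, M2 = 25
y1 = 28^(-1) mod 25 = 17
y2 = 25^(-1) mod 28 = 9
x = (5×28×17 + 13×25×9) mod 700 = 405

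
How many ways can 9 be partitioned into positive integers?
30

p(n) counts ways to write n as a sum of positive integers (order ignored).
Examples: 9; 8 + 1; 7 + 2; 7 + 1 + 1; 6 + 3; ... (30 total)
p(9) = 30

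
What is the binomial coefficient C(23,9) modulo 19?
0

Using Lucas' theorem:
Write n=23 and k=9 in base 19:
n in base 19: [1, 4]
k in base 19: [0, 9]
C(23,9) mod 19 = ∏ C(n_i, k_i) mod 19
Digit binomials (mod 19): C(1,0) = 1; C(4,9) = 0 (k_i > n_i)
Product: 1 × 0 = 0 ≡ 0 (mod 19)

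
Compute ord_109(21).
27

109 is prime, so ord(21) divides φ(109) = 108.
Divisors of 108: 1, 2, 3, 4, 6, 9, 12, 18, 27, 36, 54, 108.
Repeated squaring: 21^1 ≡ 21, 21^2 ≡ 5, 21^4 ≡ 25, 21^8 ≡ 80, 21^16 ≡ 78, 21^32 ≡ 89, 21^64 ≡ 73 (mod 109).
Test 21^d mod 109 for each divisor d in increasing order:
21^1 ≡ 21
21^2 ≡ 5
21^3 = 21^2·21^1 ≡ 105
21^4 ≡ 25
21^6 = 21^4·21^2 ≡ 16
21^9 = 21^8·21^1 ≡ 45
21^12 = 21^8·21^4 ≡ 38
21^18 = 21^16·21^2 ≡ 63
21^27 = 21^16·21^8·21^2·21^1 ≡ 1  ← first divisor giving 1
The order is 27.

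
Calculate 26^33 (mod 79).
18

Repeated squaring. Binary of 33 = 100001.
26^1 ≡ 26 (mod 79); 26^2 ≡ 44 (mod 79); 26^4 ≡ 40 (mod 79); 26^8 ≡ 20 (mod 79); 26^16 ≡ 5 (mod 79); 26^32 ≡ 25 (mod 79)
26^33 = 26^1 × 26^32 ≡ 18 (mod 79)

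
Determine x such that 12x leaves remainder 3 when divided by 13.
x ≡ 10 (mod 13)

gcd(12, 13) = 1, which divides 3, so solutions exist.
Find 12^(-1) mod 13 by the extended Euclidean algorithm:
13 = 1 × 12 + 1  ⟹  1 = (1)·13 + (-1)·12
So (-1)·12 ≡ 1 (mod 13), i.e. 12^(-1) ≡ -1 ≡ 12 (mod 13).
x ≡ 12 × 3 = 36 ≡ 10 (mod 13).
Check: 12 × 10 = 120 ≡ 3 (mod 13).
Unique solution: x ≡ 10 (mod 13)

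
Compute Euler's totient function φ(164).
80

164 = 2^2 × 41
φ(n) = n × ∏(1 - 1/p) for each prime p dividing n
φ(164) = 164 × (1 - 1/2) × (1 - 1/41) = 80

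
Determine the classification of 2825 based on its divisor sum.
deficient

Proper divisors of 2825: sum = 1 + 5 + 25 + 113 + 565 = 709
Since 709 < 2825, 2825 is deficient.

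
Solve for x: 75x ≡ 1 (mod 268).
243

gcd(75, 268) = 1, so the inverse exists.
Extended Euclidean algorithm on (268, 75):
268 = 3 × 75 + 43  ⟹  43 = (1)·268 + (-3)·75
75 = 1 × 43 + 32  ⟹  32 = (-1)·268 + (4)·75
43 = 1 × 32 + 11  ⟹  11 = (2)·268 + (-7)·75
32 = 2 × 11 + 10  ⟹  10 = (-5)·268 + (18)·75
11 = 1 × 10 + 1  ⟹  1 = (7)·268 + (-25)·75
So (-25)·75 ≡ 1 (mod 268), i.e. 75^(-1) ≡ -25 ≡ 243 (mod 268).
Check: 75 × 243 = 18225 ≡ 1 (mod 268)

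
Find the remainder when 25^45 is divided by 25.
0

Repeated squaring. Binary of 45 = 101101.
25^1 ≡ 0 (mod 25); 25^2 ≡ 0 (mod 25); 25^4 ≡ 0 (mod 25); 25^8 ≡ 0 (mod 25); 25^16 ≡ 0 (mod 25); 25^32 ≡ 0 (mod 25)
25^45 = 25^1 × 25^4 × 25^8 × 25^32 ≡ 0 (mod 25)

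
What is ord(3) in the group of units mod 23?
11

23 is prime, so ord(3) divides φ(23) = 22.
Divisors of 22: 1, 2, 11, 22.
Repeated squaring: 3^1 ≡ 3, 3^2 ≡ 9, 3^4 ≡ 12, 3^8 ≡ 6, 3^16 ≡ 13 (mod 23).
Test 3^d mod 23 for each divisor d in increasing order:
3^1 ≡ 3
3^2 ≡ 9
3^11 = 3^8·3^2·3^1 ≡ 1  ← first divisor giving 1
The order is 11.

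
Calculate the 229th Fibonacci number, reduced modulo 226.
1

Matrix identity: Q^n = [[F_(n+1), F_n], [F_n, F_(n-1)]] with Q = [[1,1],[1,0]].
n = 229 = 11100101₂. Square-and-multiply, entries mod 226:
Q^1 = [[1,1],[1,0]]
Q^3 = (Q^1)²·Q = [[3,2],[2,1]]
Q^7 = (Q^3)²·Q = [[21,13],[13,8]]
Q^14 = (Q^7)² = [[158,151],[151,7]]
Q^28 = (Q^14)² = [[79,55],[55,24]]
Q^57 = (Q^28)²·Q = [[15,0],[0,15]]
Q^114 = (Q^57)² = [[225,0],[0,225]]
Q^229 = (Q^114)²·Q = [[1,1],[1,0]]
F_229 mod 226 = Q^229[0][1] = 1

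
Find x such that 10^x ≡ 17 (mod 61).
49

Baby-step giant-step with step n = ⌈√61⌉ = 8.
Baby steps 10^j mod 61 (j:value) for j=0..7: 0:1, 1:10, 2:39, 3:24, 4:57, 5:21, 6:27, 7:26.
Giant-step multiplier: 10^(-8) ≡ 10^(60-8) = 10^52 ≡ 42 (mod 61).
Giant steps γ_i = 17·42^i mod 61: γ_0=17, γ_1=43, γ_2=37, γ_3=29, γ_4=59, γ_5=38, γ_6=10 (in table at j=1).
x = i·n + j = 6·8 + 1 = 49.
Check: 10^49 ≡ 17 (mod 61).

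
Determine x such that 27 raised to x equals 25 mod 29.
16

Baby-step giant-step with step n = ⌈√29⌉ = 6.
Baby steps 27^j mod 29 (j:value) for j=0..5: 0:1, 1:27, 2:4, 3:21, 4:16, 5:26.
Giant-step multiplier: 27^(-6) ≡ 27^(28-6) = 27^22 ≡ 5 (mod 29).
Giant steps γ_i = 25·5^i mod 29: γ_0=25, γ_1=9, γ_2=16 (in table at j=4).
x = i·n + j = 2·6 + 4 = 16.
Check: 27^16 ≡ 25 (mod 29).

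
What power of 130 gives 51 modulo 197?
20

Baby-step giant-step with step n = ⌈√197⌉ = 15.
Baby steps 130^j mod 197 (j:value) for j=0..14: 0:1, 1:130, 2:155, 3:56, 4:188, 5:12, 6:181, 7:87, 8:81, 9:89, 10:144, 11:5, 12:59, 13:184, 14:83.
Giant-step multiplier: 130^(-15) ≡ 130^(196-15) = 130^181 ≡ 35 (mod 197).
Giant steps γ_i = 51·35^i mod 197: γ_0=51, γ_1=12 (in table at j=5).
x = i·n + j = 1·15 + 5 = 20.
Check: 130^20 ≡ 51 (mod 197).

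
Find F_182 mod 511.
127

Matrix identity: Q^n = [[F_(n+1), F_n], [F_n, F_(n-1)]] with Q = [[1,1],[1,0]].
n = 182 = 10110110₂. Square-and-multiply, entries mod 511:
Q^1 = [[1,1],[1,0]]
Q^2 = (Q^1)² = [[2,1],[1,1]]
Q^5 = (Q^2)²·Q = [[8,5],[5,3]]
Q^11 = (Q^5)²·Q = [[144,89],[89,55]]
Q^22 = (Q^11)² = [[41,337],[337,215]]
Q^45 = (Q^22)²·Q = [[188,275],[275,424]]
Q^91 = (Q^45)²·Q = [[263,82],[82,181]]
Q^182 = (Q^91)² = [[265,127],[127,138]]
F_182 mod 511 = Q^182[0][1] = 127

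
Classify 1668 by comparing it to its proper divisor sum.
abundant

Proper divisors of 1668: sum = 1 + 2 + 3 + 4 + 6 + 12 + 139 + 278 + 417 + 556 + 834 = 2252
Since 2252 > 1668, 1668 is abundant.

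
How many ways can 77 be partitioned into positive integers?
10619863

p(n) counts ways to write n as a sum of positive integers (order ignored).
Euler's pentagonal recurrence: p(k) = p(k-1) + p(k-2) - p(k-5) - p(k-7) + p(k-12) + p(k-15) - ... (offsets j(3j∓1)/2, signs ++--, p(0)=1, p(<0)=0).
DP table for k = 0..76: p(0)=1, p(1)=1, p(2)=2, p(3)=3, p(4)=5, p(5)=7, p(6)=11, p(7)=15, p(8)=22, p(9)=30, p(10)=42, p(11)=56, p(12)=77, p(13)=101, p(14)=135, p(15)=176, p(16)=231, p(17)=297, p(18)=385, p(19)=490, p(20)=627, p(21)=792, p(22)=1002, p(23)=1255, p(24)=1575, p(25)=1958, p(26)=2436, p(27)=3010, p(28)=3718, p(29)=4565, p(30)=5604, p(31)=6842, p(32)=8349, p(33)=10143, p(34)=12310, p(35)=14883, p(36)=17977, p(37)=21637, p(38)=26015, p(39)=31185, p(40)=37338, p(41)=44583, p(42)=53174, p(43)=63261, p(44)=75175, p(45)=89134, p(46)=105558, p(47)=124754, p(48)=147273, p(49)=173525, p(50)=204226, p(51)=239943, p(52)=281589, p(53)=329931, p(54)=386155, p(55)=451276, p(56)=526823, p(57)=614154, p(58)=715220, p(59)=831820, p(60)=966467, p(61)=1121505, p(62)=1300156, p(63)=1505499, p(64)=1741630, p(65)=2012558, p(66)=2323520, p(67)=2679689, p(68)=3087735, p(69)=3554345, p(70)=4087968, p(71)=4697205, p(72)=5392783, p(73)=6185689, p(74)=7089500, p(75)=8118264, p(76)=9289091.
Final step: p(77) = p(76) + p(75) - p(72) - p(70) + p(65) + p(62) - p(55) - p(51) + p(42) + p(37) - p(26) - p(20) + p(7) + p(0)
= 9289091 + 8118264 - 5392783 - 4087968 + 2012558 + 1300156 - 451276 - 239943 + 53174 + 21637 - 2436 - 627 + 15 + 1
= 10619863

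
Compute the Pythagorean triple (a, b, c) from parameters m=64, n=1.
(4095, 128, 4097)

Euclid's formula: a = m² - n², b = 2mn, c = m² + n²
m = 64, n = 1
a = 64² - 1² = 4096 - 1 = 4095
b = 2 × 64 × 1 = 128
c = 64² + 1² = 4096 + 1 = 4097
Verification: 4095² + 128² = 16769025 + 16384 = 16785409 = 4097² ✓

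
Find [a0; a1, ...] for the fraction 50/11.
[4; 1, 1, 5]

Euclidean algorithm steps:
50 = 4 × 11 + 6
11 = 1 × 6 + 5
6 = 1 × 5 + 1
5 = 5 × 1 + 0
Continued fraction: [4; 1, 1, 5]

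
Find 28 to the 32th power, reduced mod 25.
16

Repeated squaring. Binary of 32 = 100000.
28^1 ≡ 3 (mod 25); 28^2 ≡ 9 (mod 25); 28^4 ≡ 6 (mod 25); 28^8 ≡ 11 (mod 25); 28^16 ≡ 21 (mod 25); 28^32 ≡ 16 (mod 25)
28^32 = 28^32 ≡ 16 (mod 25)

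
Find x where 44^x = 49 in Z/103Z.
100

Baby-step giant-step with step n = ⌈√103⌉ = 11.
Baby steps 44^j mod 103 (j:value) for j=0..10: 0:1, 1:44, 2:82, 3:3, 4:29, 5:40, 6:9, 7:87, 8:17, 9:27, 10:55.
Giant-step multiplier: 44^(-11) ≡ 44^(102-11) = 44^91 ≡ 101 (mod 103).
Giant steps γ_i = 49·101^i mod 103: γ_0=49, γ_1=5, γ_2=93, γ_3=20, γ_4=63, γ_5=80, γ_6=46, γ_7=11, γ_8=81, γ_9=44 (in table at j=1).
x = i·n + j = 9·11 + 1 = 100.
Check: 44^100 ≡ 49 (mod 103).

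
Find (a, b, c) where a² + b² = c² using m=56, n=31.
(2175, 3472, 4097)

Euclid's formula: a = m² - n², b = 2mn, c = m² + n²
m = 56, n = 31
a = 56² - 31² = 3136 - 961 = 2175
b = 2 × 56 × 31 = 3472
c = 56² + 31² = 3136 + 961 = 4097
Verification: 2175² + 3472² = 4730625 + 12054784 = 16785409 = 4097² ✓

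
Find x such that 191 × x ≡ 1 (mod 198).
113

gcd(191, 198) = 1, so the inverse exists.
Extended Euclidean algorithm on (198, 191):
198 = 1 × 191 + 7  ⟹  7 = (1)·198 + (-1)·191
191 = 27 × 7 + 2  ⟹  2 = (-27)·198 + (28)·191
7 = 3 × 2 + 1  ⟹  1 = (82)·198 + (-85)·191
So (-85)·191 ≡ 1 (mod 198), i.e. 191^(-1) ≡ -85 ≡ 113 (mod 198).
Check: 191 × 113 = 21583 ≡ 1 (mod 198)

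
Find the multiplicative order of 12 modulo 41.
40

41 is prime, so ord(12) divides φ(41) = 40.
Divisors of 40: 1, 2, 4, 5, 8, 10, 20, 40.
Repeated squaring: 12^1 ≡ 12, 12^2 ≡ 21, 12^4 ≡ 31, 12^8 ≡ 18, 12^16 ≡ 37, 12^32 ≡ 16 (mod 41).
Test 12^d mod 41 for each divisor d in increasing order:
12^1 ≡ 12
12^2 ≡ 21
12^4 ≡ 31
12^5 = 12^4·12^1 ≡ 3
12^8 ≡ 18
12^10 = 12^8·12^2 ≡ 9
12^20 = 12^16·12^4 ≡ 40
12^40 = 12^32·12^8 ≡ 1  ← first divisor giving 1
The order is 40.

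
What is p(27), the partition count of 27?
3010

p(n) counts ways to write n as a sum of positive integers (order ignored).
Euler's pentagonal recurrence: p(k) = p(k-1) + p(k-2) - p(k-5) - p(k-7) + p(k-12) + p(k-15) - ... (offsets j(3j∓1)/2, signs ++--, p(0)=1, p(<0)=0).
DP table for k = 0..26: p(0)=1, p(1)=1, p(2)=2, p(3)=3, p(4)=5, p(5)=7, p(6)=11, p(7)=15, p(8)=22, p(9)=30, p(10)=42, p(11)=56, p(12)=77, p(13)=101, p(14)=135, p(15)=176, p(16)=231, p(17)=297, p(18)=385, p(19)=490, p(20)=627, p(21)=792, p(22)=1002, p(23)=1255, p(24)=1575, p(25)=1958, p(26)=2436.
Final step: p(27) = p(26) + p(25) - p(22) - p(20) + p(15) + p(12) - p(5) - p(1)
= 2436 + 1958 - 1002 - 627 + 176 + 77 - 7 - 1
= 3010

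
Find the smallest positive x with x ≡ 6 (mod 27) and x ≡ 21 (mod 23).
573

Using Chinese Remainder Theorem:
M = 27 × 23 = 621
M1 = 23, M2 = 27
y1 = 23^(-1) mod 27 = 20
y2 = 27^(-1) mod 23 = 6
x = (6×23×20 + 21×27×6) mod 621 = 573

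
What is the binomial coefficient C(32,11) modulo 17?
5

Using Lucas' theorem:
Write n=32 and k=11 in base 17:
n in base 17: [1, 15]
k in base 17: [0, 11]
C(32,11) mod 17 = ∏ C(n_i, k_i) mod 17
Digit binomials (mod 17): C(1,0) = 1; C(15,11) = 1365 ≡ 5
Product: 1 × 5 = 5 ≡ 5 (mod 17)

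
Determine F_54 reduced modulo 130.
12

Matrix identity: Q^n = [[F_(n+1), F_n], [F_n, F_(n-1)]] with Q = [[1,1],[1,0]].
n = 54 = 110110₂. Square-and-multiply, entries mod 130:
Q^1 = [[1,1],[1,0]]
Q^3 = (Q^1)²·Q = [[3,2],[2,1]]
Q^6 = (Q^3)² = [[13,8],[8,5]]
Q^13 = (Q^6)²·Q = [[117,103],[103,14]]
Q^27 = (Q^13)²·Q = [[91,118],[118,103]]
Q^54 = (Q^27)² = [[105,12],[12,93]]
F_54 mod 130 = Q^54[0][1] = 12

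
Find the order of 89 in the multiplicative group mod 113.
112

113 is prime, so ord(89) divides φ(113) = 112.
Divisors of 112: 1, 2, 4, 7, 8, 14, 16, 28, 56, 112.
Repeated squaring: 89^1 ≡ 89, 89^2 ≡ 11, 89^4 ≡ 8, 89^8 ≡ 64, 89^16 ≡ 28, 89^32 ≡ 106, 89^64 ≡ 49 (mod 113).
Test 89^d mod 113 for each divisor d in increasing order:
89^1 ≡ 89
89^2 ≡ 11
89^4 ≡ 8
89^7 = 89^4·89^2·89^1 ≡ 35
89^8 ≡ 64
89^14 = 89^8·89^4·89^2 ≡ 95
89^16 ≡ 28
89^28 = 89^16·89^8·89^4 ≡ 98
89^56 = 89^32·89^16·89^8 ≡ 112
89^112 = 89^64·89^32·89^16 ≡ 1  ← first divisor giving 1
The order is 112.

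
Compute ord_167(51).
166

167 is prime, so ord(51) divides φ(167) = 166.
Divisors of 166: 1, 2, 83, 166.
Repeated squaring: 51^1 ≡ 51, 51^2 ≡ 96, 51^4 ≡ 31, 51^8 ≡ 126, 51^16 ≡ 11, 51^32 ≡ 121, 51^64 ≡ 112, 51^128 ≡ 19 (mod 167).
Test 51^d mod 167 for each divisor d in increasing order:
51^1 ≡ 51
51^2 ≡ 96
51^83 = 51^64·51^16·51^2·51^1 ≡ 166
51^166 = 51^128·51^32·51^4·51^2 ≡ 1  ← first divisor giving 1
The order is 166.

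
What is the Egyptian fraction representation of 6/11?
1/2 + 1/22

Greedy algorithm:
6/11: ceiling(11/6) = 2, use 1/2
1/22: ceiling(22/1) = 22, use 1/22
Result: 6/11 = 1/2 + 1/22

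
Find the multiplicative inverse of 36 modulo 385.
246

gcd(36, 385) = 1, so the inverse exists.
Extended Euclidean algorithm on (385, 36):
385 = 10 × 36 + 25  ⟹  25 = (1)·385 + (-10)·36
36 = 1 × 25 + 11  ⟹  11 = (-1)·385 + (11)·36
25 = 2 × 11 + 3  ⟹  3 = (3)·385 + (-32)·36
11 = 3 × 3 + 2  ⟹  2 = (-10)·385 + (107)·36
3 = 1 × 2 + 1  ⟹  1 = (13)·385 + (-139)·36
So (-139)·36 ≡ 1 (mod 385), i.e. 36^(-1) ≡ -139 ≡ 246 (mod 385).
Check: 36 × 246 = 8856 ≡ 1 (mod 385)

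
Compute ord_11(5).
5

11 is prime, so ord(5) divides φ(11) = 10.
Divisors of 10: 1, 2, 5, 10.
Repeated squaring: 5^1 ≡ 5, 5^2 ≡ 3, 5^4 ≡ 9, 5^8 ≡ 4 (mod 11).
Test 5^d mod 11 for each divisor d in increasing order:
5^1 ≡ 5
5^2 ≡ 3
5^5 = 5^4·5^1 ≡ 1  ← first divisor giving 1
The order is 5.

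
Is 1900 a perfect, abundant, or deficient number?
abundant

Proper divisors of 1900: sum = 1 + 2 + 4 + 5 + 10 + 19 + 20 + 25 + ... + 190 + 380 + 475 + 950 (17 divisors) = 2440
Since 2440 > 1900, 1900 is abundant.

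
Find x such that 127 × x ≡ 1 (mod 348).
211

gcd(127, 348) = 1, so the inverse exists.
Extended Euclidean algorithm on (348, 127):
348 = 2 × 127 + 94  ⟹  94 = (1)·348 + (-2)·127
127 = 1 × 94 + 33  ⟹  33 = (-1)·348 + (3)·127
94 = 2 × 33 + 28  ⟹  28 = (3)·348 + (-8)·127
33 = 1 × 28 + 5  ⟹  5 = (-4)·348 + (11)·127
28 = 5 × 5 + 3  ⟹  3 = (23)·348 + (-63)·127
5 = 1 × 3 + 2  ⟹  2 = (-27)·348 + (74)·127
3 = 1 × 2 + 1  ⟹  1 = (50)·348 + (-137)·127
So (-137)·127 ≡ 1 (mod 348), i.e. 127^(-1) ≡ -137 ≡ 211 (mod 348).
Check: 127 × 211 = 26797 ≡ 1 (mod 348)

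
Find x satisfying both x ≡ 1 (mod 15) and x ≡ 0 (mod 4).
16

Using Chinese Remainder Theorem:
M = 15 × 4 = 60
M1 = 4, M2 = 15
y1 = 4^(-1) mod 15 = 4
y2 = 15^(-1) mod 4 = 3
x = (1×4×4 + 0×15×3) mod 60 = 16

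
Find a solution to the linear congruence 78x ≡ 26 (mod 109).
x ≡ 73 (mod 109)

gcd(78, 109) = 1, which divides 26, so solutions exist.
Find 78^(-1) mod 109 by the extended Euclidean algorithm:
109 = 1 × 78 + 31  ⟹  31 = (1)·109 + (-1)·78
78 = 2 × 31 + 16  ⟹  16 = (-2)·109 + (3)·78
31 = 1 × 16 + 15  ⟹  15 = (3)·109 + (-4)·78
16 = 1 × 15 + 1  ⟹  1 = (-5)·109 + (7)·78
So (7)·78 ≡ 1 (mod 109), i.e. 78^(-1) ≡ 7 (mod 109).
x ≡ 7 × 26 = 182 ≡ 73 (mod 109).
Check: 78 × 73 = 5694 ≡ 26 (mod 109).
Unique solution: x ≡ 73 (mod 109)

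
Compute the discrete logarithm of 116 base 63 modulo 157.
57

Baby-step giant-step with step n = ⌈√157⌉ = 13.
Baby steps 63^j mod 157 (j:value) for j=0..12: 0:1, 1:63, 2:44, 3:103, 4:52, 5:136, 6:90, 7:18, 8:35, 9:7, 10:127, 11:151, 12:93.
Giant-step multiplier: 63^(-13) ≡ 63^(156-13) = 63^143 ≡ 22 (mod 157).
Giant steps γ_i = 116·22^i mod 157: γ_0=116, γ_1=40, γ_2=95, γ_3=49, γ_4=136 (in table at j=5).
x = i·n + j = 4·13 + 5 = 57.
Check: 63^57 ≡ 116 (mod 157).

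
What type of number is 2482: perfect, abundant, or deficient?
deficient

Proper divisors of 2482: sum = 1 + 2 + 17 + 34 + 73 + 146 + 1241 = 1514
Since 1514 < 2482, 2482 is deficient.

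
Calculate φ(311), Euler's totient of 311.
310

311 = 311
φ(n) = n × ∏(1 - 1/p) for each prime p dividing n
φ(311) = 311 × (1 - 1/311) = 310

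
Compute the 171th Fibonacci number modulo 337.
189

Matrix identity: Q^n = [[F_(n+1), F_n], [F_n, F_(n-1)]] with Q = [[1,1],[1,0]].
n = 171 = 10101011₂. Square-and-multiply, entries mod 337:
Q^1 = [[1,1],[1,0]]
Q^2 = (Q^1)² = [[2,1],[1,1]]
Q^5 = (Q^2)²·Q = [[8,5],[5,3]]
Q^10 = (Q^5)² = [[89,55],[55,34]]
Q^21 = (Q^10)²·Q = [[187,162],[162,25]]
Q^42 = (Q^21)² = [[216,307],[307,246]]
Q^85 = (Q^42)²·Q = [[333,39],[39,294]]
Q^171 = (Q^85)²·Q = [[41,189],[189,189]]
F_171 mod 337 = Q^171[0][1] = 189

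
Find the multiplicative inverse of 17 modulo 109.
77

gcd(17, 109) = 1, so the inverse exists.
Extended Euclidean algorithm on (109, 17):
109 = 6 × 17 + 7  ⟹  7 = (1)·109 + (-6)·17
17 = 2 × 7 + 3  ⟹  3 = (-2)·109 + (13)·17
7 = 2 × 3 + 1  ⟹  1 = (5)·109 + (-32)·17
So (-32)·17 ≡ 1 (mod 109), i.e. 17^(-1) ≡ -32 ≡ 77 (mod 109).
Check: 17 × 77 = 1309 ≡ 1 (mod 109)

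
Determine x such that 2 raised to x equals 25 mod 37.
10

Baby-step giant-step with step n = ⌈√37⌉ = 7.
Baby steps 2^j mod 37 (j:value) for j=0..6: 0:1, 1:2, 2:4, 3:8, 4:16, 5:32, 6:27.
Giant-step multiplier: 2^(-7) ≡ 2^(36-7) = 2^29 ≡ 24 (mod 37).
Giant steps γ_i = 25·24^i mod 37: γ_0=25, γ_1=8 (in table at j=3).
x = i·n + j = 1·7 + 3 = 10.
Check: 2^10 ≡ 25 (mod 37).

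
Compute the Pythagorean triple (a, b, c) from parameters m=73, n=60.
(1729, 8760, 8929)

Euclid's formula: a = m² - n², b = 2mn, c = m² + n²
m = 73, n = 60
a = 73² - 60² = 5329 - 3600 = 1729
b = 2 × 73 × 60 = 8760
c = 73² + 60² = 5329 + 3600 = 8929
Verification: 1729² + 8760² = 2989441 + 76737600 = 79727041 = 8929² ✓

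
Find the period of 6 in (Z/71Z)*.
35

71 is prime, so ord(6) divides φ(71) = 70.
Divisors of 70: 1, 2, 5, 7, 10, 14, 35, 70.
Repeated squaring: 6^1 ≡ 6, 6^2 ≡ 36, 6^4 ≡ 18, 6^8 ≡ 40, 6^16 ≡ 38, 6^32 ≡ 24, 6^64 ≡ 8 (mod 71).
Test 6^d mod 71 for each divisor d in increasing order:
6^1 ≡ 6
6^2 ≡ 36
6^5 = 6^4·6^1 ≡ 37
6^7 = 6^4·6^2·6^1 ≡ 54
6^10 = 6^8·6^2 ≡ 20
6^14 = 6^8·6^4·6^2 ≡ 5
6^35 = 6^32·6^2·6^1 ≡ 1  ← first divisor giving 1
The order is 35.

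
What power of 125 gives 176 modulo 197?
75

Baby-step giant-step with step n = ⌈√197⌉ = 15.
Baby steps 125^j mod 197 (j:value) for j=0..14: 0:1, 1:125, 2:62, 3:67, 4:101, 5:17, 6:155, 7:69, 8:154, 9:141, 10:92, 11:74, 12:188, 13:57, 14:33.
Giant-step multiplier: 125^(-15) ≡ 125^(196-15) = 125^181 ≡ 82 (mod 197).
Giant steps γ_i = 176·82^i mod 197: γ_0=176, γ_1=51, γ_2=45, γ_3=144, γ_4=185, γ_5=1 (in table at j=0).
x = i·n + j = 5·15 + 0 = 75.
Check: 125^75 ≡ 176 (mod 197).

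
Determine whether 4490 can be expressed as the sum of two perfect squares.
1² + 67² (a=1, b=67)

Factorization: 4490 = 2 × 5 × 449
By Fermat: n is sum of two squares iff every prime p ≡ 3 (mod 4) appears to even power.
All primes ≡ 3 (mod 4) appear to even power.
Search a = 0, 1, 2, … for 4490 - a² a perfect square: first hit at a = 1: 4490 - 1 = 4489 = 67².
4490 = 1² + 67² = 1 + 4489 ✓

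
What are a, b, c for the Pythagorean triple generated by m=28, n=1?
(783, 56, 785)

Euclid's formula: a = m² - n², b = 2mn, c = m² + n²
m = 28, n = 1
a = 28² - 1² = 784 - 1 = 783
b = 2 × 28 × 1 = 56
c = 28² + 1² = 784 + 1 = 785
Verification: 783² + 56² = 613089 + 3136 = 616225 = 785² ✓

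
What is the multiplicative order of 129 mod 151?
150

151 is prime, so ord(129) divides φ(151) = 150.
Divisors of 150: 1, 2, 3, 5, 6, 10, 15, 25, 30, 50, 75, 150.
Repeated squaring: 129^1 ≡ 129, 129^2 ≡ 31, 129^4 ≡ 55, 129^8 ≡ 5, 129^16 ≡ 25, 129^32 ≡ 21, 129^64 ≡ 139, 129^128 ≡ 144 (mod 151).
Test 129^d mod 151 for each divisor d in increasing order:
129^1 ≡ 129
129^2 ≡ 31
129^3 = 129^2·129^1 ≡ 73
129^5 = 129^4·129^1 ≡ 149
129^6 = 129^4·129^2 ≡ 44
129^10 = 129^8·129^2 ≡ 4
129^15 = 129^8·129^4·129^2·129^1 ≡ 143
129^25 = 129^16·129^8·129^1 ≡ 119
129^30 = 129^16·129^8·129^4·129^2 ≡ 64
129^50 = 129^32·129^16·129^2 ≡ 118
129^75 = 129^64·129^8·129^2·129^1 ≡ 150
129^150 = 129^128·129^16·129^4·129^2 ≡ 1  ← first divisor giving 1
The order is 150.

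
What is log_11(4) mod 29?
18

Baby-step giant-step with step n = ⌈√29⌉ = 6.
Baby steps 11^j mod 29 (j:value) for j=0..5: 0:1, 1:11, 2:5, 3:26, 4:25, 5:14.
Giant-step multiplier: 11^(-6) ≡ 11^(28-6) = 11^22 ≡ 13 (mod 29).
Giant steps γ_i = 4·13^i mod 29: γ_0=4, γ_1=23, γ_2=9, γ_3=1 (in table at j=0).
x = i·n + j = 3·6 + 0 = 18.
Check: 11^18 ≡ 4 (mod 29).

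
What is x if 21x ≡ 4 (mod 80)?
x ≡ 4 (mod 80)

gcd(21, 80) = 1, which divides 4, so solutions exist.
Find 21^(-1) mod 80 by the extended Euclidean algorithm:
80 = 3 × 21 + 17  ⟹  17 = (1)·80 + (-3)·21
21 = 1 × 17 + 4  ⟹  4 = (-1)·80 + (4)·21
17 = 4 × 4 + 1  ⟹  1 = (5)·80 + (-19)·21
So (-19)·21 ≡ 1 (mod 80), i.e. 21^(-1) ≡ -19 ≡ 61 (mod 80).
x ≡ 61 × 4 = 244 ≡ 4 (mod 80).
Check: 21 × 4 = 84 ≡ 4 (mod 80).
Unique solution: x ≡ 4 (mod 80)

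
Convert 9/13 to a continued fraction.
[0; 1, 2, 4]

Euclidean algorithm steps:
9 = 0 × 13 + 9
13 = 1 × 9 + 4
9 = 2 × 4 + 1
4 = 4 × 1 + 0
Continued fraction: [0; 1, 2, 4]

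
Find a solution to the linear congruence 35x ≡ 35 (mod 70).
x ≡ 1 (mod 2)

gcd(35, 70) = 35, which divides 35, so solutions exist.
Divide through by 35: x ≡ 1 (mod 2).
The coefficient of x is now 1, so x ≡ 1 (mod 2).
Check: 35 × 1 = 35 ≡ 35 (mod 70).
x ≡ 1 (mod 2), giving 35 solutions mod 70.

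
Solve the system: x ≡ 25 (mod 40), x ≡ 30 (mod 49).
1745

Using Chinese Remainder Theorem:
M = 40 × 49 = 1960
M1 = 49, M2 = 40
y1 = 49^(-1) mod 40 = 9
y2 = 40^(-1) mod 49 = 38
x = (25×49×9 + 30×40×38) mod 1960 = 1745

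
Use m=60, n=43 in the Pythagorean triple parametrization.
(1751, 5160, 5449)

Euclid's formula: a = m² - n², b = 2mn, c = m² + n²
m = 60, n = 43
a = 60² - 43² = 3600 - 1849 = 1751
b = 2 × 60 × 43 = 5160
c = 60² + 43² = 3600 + 1849 = 5449
Verification: 1751² + 5160² = 3066001 + 26625600 = 29691601 = 5449² ✓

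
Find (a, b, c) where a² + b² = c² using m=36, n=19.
(935, 1368, 1657)

Euclid's formula: a = m² - n², b = 2mn, c = m² + n²
m = 36, n = 19
a = 36² - 19² = 1296 - 361 = 935
b = 2 × 36 × 19 = 1368
c = 36² + 19² = 1296 + 361 = 1657
Verification: 935² + 1368² = 874225 + 1871424 = 2745649 = 1657² ✓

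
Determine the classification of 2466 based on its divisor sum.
abundant

Proper divisors of 2466: sum = 1 + 2 + 3 + 6 + 9 + 18 + 137 + 274 + 411 + 822 + 1233 = 2916
Since 2916 > 2466, 2466 is abundant.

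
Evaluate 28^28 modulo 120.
16

Repeated squaring. Binary of 28 = 11100.
28^1 ≡ 28 (mod 120); 28^2 ≡ 64 (mod 120); 28^4 ≡ 16 (mod 120); 28^8 ≡ 16 (mod 120); 28^16 ≡ 16 (mod 120)
28^28 = 28^4 × 28^8 × 28^16 ≡ 16 (mod 120)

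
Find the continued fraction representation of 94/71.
[1; 3, 11, 2]

Euclidean algorithm steps:
94 = 1 × 71 + 23
71 = 3 × 23 + 2
23 = 11 × 2 + 1
2 = 2 × 1 + 0
Continued fraction: [1; 3, 11, 2]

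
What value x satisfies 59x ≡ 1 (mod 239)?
158

gcd(59, 239) = 1, so the inverse exists.
Extended Euclidean algorithm on (239, 59):
239 = 4 × 59 + 3  ⟹  3 = (1)·239 + (-4)·59
59 = 19 × 3 + 2  ⟹  2 = (-19)·239 + (77)·59
3 = 1 × 2 + 1  ⟹  1 = (20)·239 + (-81)·59
So (-81)·59 ≡ 1 (mod 239), i.e. 59^(-1) ≡ -81 ≡ 158 (mod 239).
Check: 59 × 158 = 9322 ≡ 1 (mod 239)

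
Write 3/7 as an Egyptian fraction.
1/3 + 1/11 + 1/231

Greedy algorithm:
3/7: ceiling(7/3) = 3, use 1/3
2/21: ceiling(21/2) = 11, use 1/11
1/231: ceiling(231/1) = 231, use 1/231
Result: 3/7 = 1/3 + 1/11 + 1/231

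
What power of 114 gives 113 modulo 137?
59

Baby-step giant-step with step n = ⌈√137⌉ = 12.
Baby steps 114^j mod 137 (j:value) for j=0..11: 0:1, 1:114, 2:118, 3:26, 4:87, 5:54, 6:128, 7:70, 8:34, 9:40, 10:39, 11:62.
Giant-step multiplier: 114^(-12) ≡ 114^(136-12) = 114^124 ≡ 22 (mod 137).
Giant steps γ_i = 113·22^i mod 137: γ_0=113, γ_1=20, γ_2=29, γ_3=90, γ_4=62 (in table at j=11).
x = i·n + j = 4·12 + 11 = 59.
Check: 114^59 ≡ 113 (mod 137).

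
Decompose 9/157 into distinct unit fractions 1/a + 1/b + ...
1/18 + 1/566 + 1/399879

Greedy algorithm:
9/157: ceiling(157/9) = 18, use 1/18
5/2826: ceiling(2826/5) = 566, use 1/566
1/399879: ceiling(399879/1) = 399879, use 1/399879
Result: 9/157 = 1/18 + 1/566 + 1/399879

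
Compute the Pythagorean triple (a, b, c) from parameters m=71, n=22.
(4557, 3124, 5525)

Euclid's formula: a = m² - n², b = 2mn, c = m² + n²
m = 71, n = 22
a = 71² - 22² = 5041 - 484 = 4557
b = 2 × 71 × 22 = 3124
c = 71² + 22² = 5041 + 484 = 5525
Verification: 4557² + 3124² = 20766249 + 9759376 = 30525625 = 5525² ✓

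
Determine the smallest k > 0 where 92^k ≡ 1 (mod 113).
112

113 is prime, so ord(92) divides φ(113) = 112.
Divisors of 112: 1, 2, 4, 7, 8, 14, 16, 28, 56, 112.
Repeated squaring: 92^1 ≡ 92, 92^2 ≡ 102, 92^4 ≡ 8, 92^8 ≡ 64, 92^16 ≡ 28, 92^32 ≡ 106, 92^64 ≡ 49 (mod 113).
Test 92^d mod 113 for each divisor d in increasing order:
92^1 ≡ 92
92^2 ≡ 102
92^4 ≡ 8
92^7 = 92^4·92^2·92^1 ≡ 40
92^8 ≡ 64
92^14 = 92^8·92^4·92^2 ≡ 18
92^16 ≡ 28
92^28 = 92^16·92^8·92^4 ≡ 98
92^56 = 92^32·92^16·92^8 ≡ 112
92^112 = 92^64·92^32·92^16 ≡ 1  ← first divisor giving 1
The order is 112.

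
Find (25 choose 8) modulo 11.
0

Using Lucas' theorem:
Write n=25 and k=8 in base 11:
n in base 11: [2, 3]
k in base 11: [0, 8]
C(25,8) mod 11 = ∏ C(n_i, k_i) mod 11
Digit binomials (mod 11): C(2,0) = 1; C(3,8) = 0 (k_i > n_i)
Product: 1 × 0 = 0 ≡ 0 (mod 11)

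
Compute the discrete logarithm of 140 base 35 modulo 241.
21

Baby-step giant-step with step n = ⌈√241⌉ = 16.
Baby steps 35^j mod 241 (j:value) for j=0..15: 0:1, 1:35, 2:20, 3:218, 4:159, 5:22, 6:47, 7:199, 8:217, 9:124, 10:2, 11:70, 12:40, 13:195, 14:77, 15:44.
Giant-step multiplier: 35^(-16) ≡ 35^(240-16) = 35^224 ≡ 100 (mod 241).
Giant steps γ_i = 140·100^i mod 241: γ_0=140, γ_1=22 (in table at j=5).
x = i·n + j = 1·16 + 5 = 21.
Check: 35^21 ≡ 140 (mod 241).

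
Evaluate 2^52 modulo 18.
16

Repeated squaring. Binary of 52 = 110100.
2^1 ≡ 2 (mod 18); 2^2 ≡ 4 (mod 18); 2^4 ≡ 16 (mod 18); 2^8 ≡ 4 (mod 18); 2^16 ≡ 16 (mod 18); 2^32 ≡ 4 (mod 18)
2^52 = 2^4 × 2^16 × 2^32 ≡ 16 (mod 18)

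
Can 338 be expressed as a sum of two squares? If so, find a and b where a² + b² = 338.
7² + 17² (a=7, b=17)

Factorization: 338 = 2 × 13^2
By Fermat: n is sum of two squares iff every prime p ≡ 3 (mod 4) appears to even power.
All primes ≡ 3 (mod 4) appear to even power.
Search a = 0, 1, 2, … for 338 - a² a perfect square: first hit at a = 7: 338 - 49 = 289 = 17².
338 = 7² + 17² = 49 + 289 ✓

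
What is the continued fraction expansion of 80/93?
[0; 1, 6, 6, 2]

Euclidean algorithm steps:
80 = 0 × 93 + 80
93 = 1 × 80 + 13
80 = 6 × 13 + 2
13 = 6 × 2 + 1
2 = 2 × 1 + 0
Continued fraction: [0; 1, 6, 6, 2]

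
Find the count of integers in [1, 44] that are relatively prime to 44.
20

44 = 2^2 × 11
φ(n) = n × ∏(1 - 1/p) for each prime p dividing n
φ(44) = 44 × (1 - 1/2) × (1 - 1/11) = 20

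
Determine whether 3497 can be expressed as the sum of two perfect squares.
4² + 59² (a=4, b=59)

Factorization: 3497 = 13 × 269
By Fermat: n is sum of two squares iff every prime p ≡ 3 (mod 4) appears to even power.
All primes ≡ 3 (mod 4) appear to even power.
Search a = 0, 1, 2, … for 3497 - a² a perfect square: first hit at a = 4: 3497 - 16 = 3481 = 59².
3497 = 4² + 59² = 16 + 3481 ✓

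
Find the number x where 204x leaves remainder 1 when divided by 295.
94

gcd(204, 295) = 1, so the inverse exists.
Extended Euclidean algorithm on (295, 204):
295 = 1 × 204 + 91  ⟹  91 = (1)·295 + (-1)·204
204 = 2 × 91 + 22  ⟹  22 = (-2)·295 + (3)·204
91 = 4 × 22 + 3  ⟹  3 = (9)·295 + (-13)·204
22 = 7 × 3 + 1  ⟹  1 = (-65)·295 + (94)·204
So (94)·204 ≡ 1 (mod 295), i.e. 204^(-1) ≡ 94 (mod 295).
Check: 204 × 94 = 19176 ≡ 1 (mod 295)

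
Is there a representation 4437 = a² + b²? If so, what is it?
9² + 66² (a=9, b=66)

Factorization: 4437 = 3^2 × 17 × 29
By Fermat: n is sum of two squares iff every prime p ≡ 3 (mod 4) appears to even power.
All primes ≡ 3 (mod 4) appear to even power.
Search a = 0, 1, 2, … for 4437 - a² a perfect square: first hit at a = 9: 4437 - 81 = 4356 = 66².
4437 = 9² + 66² = 81 + 4356 ✓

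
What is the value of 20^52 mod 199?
94

Repeated squaring. Binary of 52 = 110100.
20^1 ≡ 20 (mod 199); 20^2 ≡ 2 (mod 199); 20^4 ≡ 4 (mod 199); 20^8 ≡ 16 (mod 199); 20^16 ≡ 57 (mod 199); 20^32 ≡ 65 (mod 199)
20^52 = 20^4 × 20^16 × 20^32 ≡ 94 (mod 199)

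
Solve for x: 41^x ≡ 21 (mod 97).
17

Baby-step giant-step with step n = ⌈√97⌉ = 10.
Baby steps 41^j mod 97 (j:value) for j=0..9: 0:1, 1:41, 2:32, 3:51, 4:54, 5:80, 6:79, 7:38, 8:6, 9:52.
Giant-step multiplier: 41^(-10) ≡ 41^(96-10) = 41^86 ≡ 48 (mod 97).
Giant steps γ_i = 21·48^i mod 97: γ_0=21, γ_1=38 (in table at j=7).
x = i·n + j = 1·10 + 7 = 17.
Check: 41^17 ≡ 21 (mod 97).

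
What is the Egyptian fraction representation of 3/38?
1/13 + 1/494

Greedy algorithm:
3/38: ceiling(38/3) = 13, use 1/13
1/494: ceiling(494/1) = 494, use 1/494
Result: 3/38 = 1/13 + 1/494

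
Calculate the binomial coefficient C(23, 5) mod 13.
5

Using Lucas' theorem:
Write n=23 and k=5 in base 13:
n in base 13: [1, 10]
k in base 13: [0, 5]
C(23,5) mod 13 = ∏ C(n_i, k_i) mod 13
Digit binomials (mod 13): C(1,0) = 1; C(10,5) = 252 ≡ 5
Product: 1 × 5 = 5 ≡ 5 (mod 13)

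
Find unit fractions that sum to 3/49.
1/17 + 1/417 + 1/347361

Greedy algorithm:
3/49: ceiling(49/3) = 17, use 1/17
2/833: ceiling(833/2) = 417, use 1/417
1/347361: ceiling(347361/1) = 347361, use 1/347361
Result: 3/49 = 1/17 + 1/417 + 1/347361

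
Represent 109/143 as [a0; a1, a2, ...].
[0; 1, 3, 4, 1, 6]

Euclidean algorithm steps:
109 = 0 × 143 + 109
143 = 1 × 109 + 34
109 = 3 × 34 + 7
34 = 4 × 7 + 6
7 = 1 × 6 + 1
6 = 6 × 1 + 0
Continued fraction: [0; 1, 3, 4, 1, 6]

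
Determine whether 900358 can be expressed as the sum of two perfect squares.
Not possible

Factorization: 900358 = 2 × 23^3 × 37
By Fermat: n is sum of two squares iff every prime p ≡ 3 (mod 4) appears to even power.
Prime(s) ≡ 3 (mod 4) with odd exponent: [(23, 3)]
Therefore 900358 cannot be expressed as a² + b².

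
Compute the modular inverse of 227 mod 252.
131

gcd(227, 252) = 1, so the inverse exists.
Extended Euclidean algorithm on (252, 227):
252 = 1 × 227 + 25  ⟹  25 = (1)·252 + (-1)·227
227 = 9 × 25 + 2  ⟹  2 = (-9)·252 + (10)·227
25 = 12 × 2 + 1  ⟹  1 = (109)·252 + (-121)·227
So (-121)·227 ≡ 1 (mod 252), i.e. 227^(-1) ≡ -121 ≡ 131 (mod 252).
Check: 227 × 131 = 29737 ≡ 1 (mod 252)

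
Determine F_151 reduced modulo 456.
13

Matrix identity: Q^n = [[F_(n+1), F_n], [F_n, F_(n-1)]] with Q = [[1,1],[1,0]].
n = 151 = 10010111₂. Square-and-multiply, entries mod 456:
Q^1 = [[1,1],[1,0]]
Q^2 = (Q^1)² = [[2,1],[1,1]]
Q^4 = (Q^2)² = [[5,3],[3,2]]
Q^9 = (Q^4)²·Q = [[55,34],[34,21]]
Q^18 = (Q^9)² = [[77,304],[304,229]]
Q^37 = (Q^18)²·Q = [[305,305],[305,0]]
Q^75 = (Q^37)²·Q = [[3,2],[2,1]]
Q^151 = (Q^75)²·Q = [[21,13],[13,8]]
F_151 mod 456 = Q^151[0][1] = 13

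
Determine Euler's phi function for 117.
72

117 = 3^2 × 13
φ(n) = n × ∏(1 - 1/p) for each prime p dividing n
φ(117) = 117 × (1 - 1/3) × (1 - 1/13) = 72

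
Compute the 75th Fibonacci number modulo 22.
16

Matrix identity: Q^n = [[F_(n+1), F_n], [F_n, F_(n-1)]] with Q = [[1,1],[1,0]].
n = 75 = 1001011₂. Square-and-multiply, entries mod 22:
Q^1 = [[1,1],[1,0]]
Q^2 = (Q^1)² = [[2,1],[1,1]]
Q^4 = (Q^2)² = [[5,3],[3,2]]
Q^9 = (Q^4)²·Q = [[11,12],[12,21]]
Q^18 = (Q^9)² = [[1,10],[10,13]]
Q^37 = (Q^18)²·Q = [[21,13],[13,8]]
Q^75 = (Q^37)²·Q = [[19,16],[16,3]]
F_75 mod 22 = Q^75[0][1] = 16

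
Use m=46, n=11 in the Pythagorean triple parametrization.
(1995, 1012, 2237)

Euclid's formula: a = m² - n², b = 2mn, c = m² + n²
m = 46, n = 11
a = 46² - 11² = 2116 - 121 = 1995
b = 2 × 46 × 11 = 1012
c = 46² + 11² = 2116 + 121 = 2237
Verification: 1995² + 1012² = 3980025 + 1024144 = 5004169 = 2237² ✓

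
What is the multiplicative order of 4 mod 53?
26

53 is prime, so ord(4) divides φ(53) = 52.
Divisors of 52: 1, 2, 4, 13, 26, 52.
Repeated squaring: 4^1 ≡ 4, 4^2 ≡ 16, 4^4 ≡ 44, 4^8 ≡ 28, 4^16 ≡ 42, 4^32 ≡ 15 (mod 53).
Test 4^d mod 53 for each divisor d in increasing order:
4^1 ≡ 4
4^2 ≡ 16
4^4 ≡ 44
4^13 = 4^8·4^4·4^1 ≡ 52
4^26 = 4^16·4^8·4^2 ≡ 1  ← first divisor giving 1
The order is 26.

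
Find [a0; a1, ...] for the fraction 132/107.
[1; 4, 3, 1, 1, 3]

Euclidean algorithm steps:
132 = 1 × 107 + 25
107 = 4 × 25 + 7
25 = 3 × 7 + 4
7 = 1 × 4 + 3
4 = 1 × 3 + 1
3 = 3 × 1 + 0
Continued fraction: [1; 4, 3, 1, 1, 3]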